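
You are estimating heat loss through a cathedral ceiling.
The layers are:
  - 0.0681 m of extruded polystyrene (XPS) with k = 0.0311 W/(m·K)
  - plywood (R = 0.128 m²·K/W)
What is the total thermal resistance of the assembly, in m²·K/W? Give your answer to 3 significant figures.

0.0681/0.0311 = 2.19
R_total = 2.19 + 0.128 = 2.318 m²·K/W

2.32 m²·K/W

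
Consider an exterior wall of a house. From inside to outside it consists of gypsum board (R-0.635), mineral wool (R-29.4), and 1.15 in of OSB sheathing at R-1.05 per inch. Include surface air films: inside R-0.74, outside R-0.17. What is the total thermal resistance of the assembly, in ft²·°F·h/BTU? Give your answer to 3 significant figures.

32.2 ft²·°F·h/BTU

1.15 × 1.05 = 1.208
R_total = 0.74 + 0.635 + 29.4 + 1.208 + 0.17 = 32.15 ft²·°F·h/BTU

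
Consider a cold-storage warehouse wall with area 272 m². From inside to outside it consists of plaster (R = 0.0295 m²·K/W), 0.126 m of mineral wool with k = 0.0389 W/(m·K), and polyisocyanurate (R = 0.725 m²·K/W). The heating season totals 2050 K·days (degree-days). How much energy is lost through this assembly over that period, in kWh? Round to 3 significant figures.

3350 kWh

0.126/0.0389 = 3.239
R_total = 0.0295 + 3.239 + 0.725 = 3.994 m²·K/W
E = A × HDD × 24 / R / 1000 = 272 × 2050 × 24 / 3.994 / 1000 = 3351 kWh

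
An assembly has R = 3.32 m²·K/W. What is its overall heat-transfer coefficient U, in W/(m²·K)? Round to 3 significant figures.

U = 1/R = 1/3.32 = 0.3012

0.301 W/(m²·K)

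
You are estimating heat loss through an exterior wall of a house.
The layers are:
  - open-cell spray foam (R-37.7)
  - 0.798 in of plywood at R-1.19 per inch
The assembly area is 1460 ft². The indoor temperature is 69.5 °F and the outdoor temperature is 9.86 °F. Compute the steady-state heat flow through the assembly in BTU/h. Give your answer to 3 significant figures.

0.798 × 1.19 = 0.9496
R_total = 37.7 + 0.9496 = 38.65 ft²·°F·h/BTU
Q = A·ΔT/R = 1460 × (69.5 − 9.86) / 38.65 = 2253 BTU/h

2250 BTU/h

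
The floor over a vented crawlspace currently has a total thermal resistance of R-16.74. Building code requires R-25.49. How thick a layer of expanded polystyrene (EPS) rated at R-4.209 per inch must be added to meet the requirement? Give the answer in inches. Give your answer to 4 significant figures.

2.079 in

ΔR = 25.49 − 16.74 = 8.75 ft²·°F·h/BTU
L = ΔR / (R/in) = 8.75/4.209 = 2.0789 in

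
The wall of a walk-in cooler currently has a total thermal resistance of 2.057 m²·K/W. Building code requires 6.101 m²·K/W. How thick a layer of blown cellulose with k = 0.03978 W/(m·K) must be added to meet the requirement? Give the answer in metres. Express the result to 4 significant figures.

ΔR = 6.101 − 2.057 = 4.044 m²·K/W
L = ΔR × k = 4.044 × 0.03978 = 0.16087 m

0.1609 m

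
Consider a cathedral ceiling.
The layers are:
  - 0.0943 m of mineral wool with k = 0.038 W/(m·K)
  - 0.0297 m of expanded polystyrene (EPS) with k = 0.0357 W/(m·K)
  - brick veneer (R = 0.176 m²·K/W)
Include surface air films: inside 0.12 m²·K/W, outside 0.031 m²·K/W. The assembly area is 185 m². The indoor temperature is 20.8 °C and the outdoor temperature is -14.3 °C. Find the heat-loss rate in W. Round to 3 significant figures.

1780 W

0.0943/0.038 = 2.482
0.0297/0.0357 = 0.8319
R_total = 0.12 + 2.482 + 0.8319 + 0.176 + 0.031 = 3.641 m²·K/W
Q = A·ΔT/R = 185 × (20.8 − (-14.3)) / 3.641 = 1784 W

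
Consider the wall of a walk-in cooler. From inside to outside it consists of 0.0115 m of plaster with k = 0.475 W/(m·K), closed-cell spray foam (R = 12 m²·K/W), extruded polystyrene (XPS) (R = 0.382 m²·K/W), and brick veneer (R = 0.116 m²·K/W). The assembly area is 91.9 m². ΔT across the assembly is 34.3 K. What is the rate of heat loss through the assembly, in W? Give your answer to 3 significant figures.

0.0115/0.475 = 0.02421
R_total = 0.02421 + 12 + 0.382 + 0.116 = 12.52 m²·K/W
Q = A·ΔT/R = 91.9 × 34.3 / 12.52 = 251.7 W

252 W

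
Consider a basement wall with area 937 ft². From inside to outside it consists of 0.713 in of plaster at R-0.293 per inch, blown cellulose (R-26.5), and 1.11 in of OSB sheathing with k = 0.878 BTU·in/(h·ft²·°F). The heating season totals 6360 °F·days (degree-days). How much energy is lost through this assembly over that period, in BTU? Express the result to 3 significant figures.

5110000 BTU

0.713 × 0.293 = 0.2089
1.11/0.878 = 1.264
R_total = 0.2089 + 26.5 + 1.264 = 27.97 ft²·°F·h/BTU
E = A × HDD × 24 / R = 937 × 6360 × 24 / 27.97 = 5113000 BTU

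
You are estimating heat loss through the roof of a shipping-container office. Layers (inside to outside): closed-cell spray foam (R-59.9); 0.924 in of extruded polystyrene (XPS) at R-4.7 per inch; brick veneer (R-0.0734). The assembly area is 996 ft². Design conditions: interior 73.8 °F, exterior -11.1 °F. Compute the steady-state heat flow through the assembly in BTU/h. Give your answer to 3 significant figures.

0.924 × 4.7 = 4.343
R_total = 59.9 + 4.343 + 0.0734 = 64.32 ft²·°F·h/BTU
Q = A·ΔT/R = 996 × (73.8 − (-11.1)) / 64.32 = 1315 BTU/h

1310 BTU/h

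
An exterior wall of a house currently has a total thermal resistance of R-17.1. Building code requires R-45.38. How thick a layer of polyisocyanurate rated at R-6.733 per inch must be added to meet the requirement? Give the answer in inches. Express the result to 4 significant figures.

ΔR = 45.38 − 17.1 = 28.28 ft²·°F·h/BTU
L = ΔR / (R/in) = 28.28/6.733 = 4.2002 in

4.200 in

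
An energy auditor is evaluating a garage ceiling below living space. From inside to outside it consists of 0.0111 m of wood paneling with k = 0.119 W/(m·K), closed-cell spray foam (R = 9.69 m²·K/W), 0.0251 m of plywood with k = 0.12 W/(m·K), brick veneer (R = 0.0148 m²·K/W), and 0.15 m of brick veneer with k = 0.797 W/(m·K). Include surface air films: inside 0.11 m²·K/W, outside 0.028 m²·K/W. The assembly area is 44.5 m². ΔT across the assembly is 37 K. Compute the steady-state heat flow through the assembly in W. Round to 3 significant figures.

0.0111/0.119 = 0.09328
0.0251/0.12 = 0.2092
0.15/0.797 = 0.1882
R_total = 0.11 + 0.09328 + 9.69 + 0.2092 + 0.0148 + 0.1882 + 0.028 = 10.33 m²·K/W
Q = A·ΔT/R = 44.5 × 37 / 10.33 = 159.3 W

159 W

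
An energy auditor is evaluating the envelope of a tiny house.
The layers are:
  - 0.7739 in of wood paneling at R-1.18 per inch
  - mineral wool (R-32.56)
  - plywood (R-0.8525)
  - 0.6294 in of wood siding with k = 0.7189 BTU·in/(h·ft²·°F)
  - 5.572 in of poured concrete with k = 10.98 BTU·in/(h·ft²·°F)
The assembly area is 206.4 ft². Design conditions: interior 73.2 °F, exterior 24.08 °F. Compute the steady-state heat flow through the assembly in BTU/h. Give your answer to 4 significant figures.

283.9 BTU/h

0.7739 × 1.18 = 0.9132
0.6294/0.7189 = 0.8755
5.572/10.98 = 0.50747
R_total = 0.9132 + 32.56 + 0.8525 + 0.8755 + 0.50747 = 35.709 ft²·°F·h/BTU
Q = A·ΔT/R = 206.4 × (73.2 − 24.08) / 35.709 = 283.92 BTU/h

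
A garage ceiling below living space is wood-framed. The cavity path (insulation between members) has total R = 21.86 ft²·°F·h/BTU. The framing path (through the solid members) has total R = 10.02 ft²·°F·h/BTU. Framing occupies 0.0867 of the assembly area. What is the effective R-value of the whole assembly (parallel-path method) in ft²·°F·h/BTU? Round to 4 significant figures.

19.83 ft²·°F·h/BTU

U_eff = 0.9133/21.86 + 0.0867/10.02 = 0.04178 + 0.0086527 = 0.050432
R_eff = 1/U_eff = 19.829 ft²·°F·h/BTU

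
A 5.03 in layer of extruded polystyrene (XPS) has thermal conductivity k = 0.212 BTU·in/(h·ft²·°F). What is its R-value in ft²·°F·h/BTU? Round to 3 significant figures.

23.7 ft²·°F·h/BTU

R = L/k = 5.03/0.212 = 23.73 ft²·°F·h/BTU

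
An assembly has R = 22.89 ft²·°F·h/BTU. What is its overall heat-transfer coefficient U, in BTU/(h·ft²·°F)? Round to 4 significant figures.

U = 1/R = 1/22.89 = 0.043687

0.04369 BTU/(h·ft²·°F)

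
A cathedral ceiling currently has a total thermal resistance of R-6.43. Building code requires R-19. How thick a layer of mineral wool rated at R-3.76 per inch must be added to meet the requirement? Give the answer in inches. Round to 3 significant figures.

3.34 in

ΔR = 19 − 6.43 = 12.57 ft²·°F·h/BTU
L = ΔR / (R/in) = 12.57/3.76 = 3.343 in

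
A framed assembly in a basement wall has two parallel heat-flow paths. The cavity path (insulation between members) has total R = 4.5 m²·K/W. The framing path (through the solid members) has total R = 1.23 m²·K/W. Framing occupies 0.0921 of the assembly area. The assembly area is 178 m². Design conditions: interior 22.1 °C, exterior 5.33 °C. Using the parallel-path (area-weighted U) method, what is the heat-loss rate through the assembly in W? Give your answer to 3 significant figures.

U_eff = 0.9079/4.5 + 0.0921/1.23 = 0.2018 + 0.07488 = 0.2766
R_eff = 1/U_eff = 3.615 m²·K/W
Q = 178 × (22.1 − 5.33) / 3.615 = 825.8 W

826 W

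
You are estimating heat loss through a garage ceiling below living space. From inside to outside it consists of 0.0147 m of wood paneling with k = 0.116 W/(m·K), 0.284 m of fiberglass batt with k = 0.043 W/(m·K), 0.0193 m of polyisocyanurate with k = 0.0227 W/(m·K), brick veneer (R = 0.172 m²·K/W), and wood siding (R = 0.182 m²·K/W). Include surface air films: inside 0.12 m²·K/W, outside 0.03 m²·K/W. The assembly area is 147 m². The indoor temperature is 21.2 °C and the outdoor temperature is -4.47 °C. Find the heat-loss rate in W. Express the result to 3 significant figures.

0.0147/0.116 = 0.1267
0.284/0.043 = 6.605
0.0193/0.0227 = 0.8502
R_total = 0.12 + 0.1267 + 6.605 + 0.8502 + 0.172 + 0.182 + 0.03 = 8.086 m²·K/W
Q = A·ΔT/R = 147 × (21.2 − (-4.47)) / 8.086 = 466.7 W

467 W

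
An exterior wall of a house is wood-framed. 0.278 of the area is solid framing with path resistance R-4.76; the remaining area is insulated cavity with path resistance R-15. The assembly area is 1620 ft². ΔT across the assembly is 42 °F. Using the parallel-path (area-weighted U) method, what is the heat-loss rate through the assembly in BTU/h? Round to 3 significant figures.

7250 BTU/h

U_eff = 0.722/15 + 0.278/4.76 = 0.04813 + 0.0584 = 0.1065
R_eff = 1/U_eff = 9.386 ft²·°F·h/BTU
Q = 1620 × 42 / 9.386 = 7249 BTU/h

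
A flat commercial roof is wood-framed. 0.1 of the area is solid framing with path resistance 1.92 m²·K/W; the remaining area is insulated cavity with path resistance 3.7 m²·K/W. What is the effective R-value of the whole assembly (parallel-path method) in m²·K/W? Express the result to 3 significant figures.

3.39 m²·K/W

U_eff = 0.9/3.7 + 0.1/1.92 = 0.2432 + 0.05208 = 0.2953
R_eff = 1/U_eff = 3.386 m²·K/W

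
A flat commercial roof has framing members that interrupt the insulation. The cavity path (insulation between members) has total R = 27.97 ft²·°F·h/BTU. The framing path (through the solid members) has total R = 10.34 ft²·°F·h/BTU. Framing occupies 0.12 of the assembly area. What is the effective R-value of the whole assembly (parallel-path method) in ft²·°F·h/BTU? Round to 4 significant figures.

23.22 ft²·°F·h/BTU

U_eff = 0.88/27.97 + 0.12/10.34 = 0.031462 + 0.011605 = 0.043068
R_eff = 1/U_eff = 23.219 ft²·°F·h/BTU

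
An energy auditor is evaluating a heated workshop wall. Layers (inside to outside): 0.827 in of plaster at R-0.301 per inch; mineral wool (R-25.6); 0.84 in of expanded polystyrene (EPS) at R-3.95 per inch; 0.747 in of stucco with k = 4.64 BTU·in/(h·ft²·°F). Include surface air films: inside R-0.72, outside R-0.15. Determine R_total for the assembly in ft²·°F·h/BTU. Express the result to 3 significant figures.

30.2 ft²·°F·h/BTU

0.827 × 0.301 = 0.2489
0.84 × 3.95 = 3.318
0.747/4.64 = 0.161
R_total = 0.72 + 0.2489 + 25.6 + 3.318 + 0.161 + 0.15 = 30.2 ft²·°F·h/BTU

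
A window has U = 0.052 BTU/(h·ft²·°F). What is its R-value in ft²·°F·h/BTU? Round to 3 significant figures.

19.2 ft²·°F·h/BTU

R = 1/U = 1/0.052 = 19.23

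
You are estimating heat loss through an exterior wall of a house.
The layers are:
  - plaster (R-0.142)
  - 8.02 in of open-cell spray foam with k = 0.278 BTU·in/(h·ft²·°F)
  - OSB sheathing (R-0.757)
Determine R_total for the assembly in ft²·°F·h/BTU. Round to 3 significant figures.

29.7 ft²·°F·h/BTU

8.02/0.278 = 28.85
R_total = 0.142 + 28.85 + 0.757 = 29.75 ft²·°F·h/BTU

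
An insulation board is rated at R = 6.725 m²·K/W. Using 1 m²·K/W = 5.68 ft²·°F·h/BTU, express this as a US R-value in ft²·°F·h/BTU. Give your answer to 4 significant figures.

R_US = 6.725 × 5.68 = 38.198

38.20 ft²·°F·h/BTU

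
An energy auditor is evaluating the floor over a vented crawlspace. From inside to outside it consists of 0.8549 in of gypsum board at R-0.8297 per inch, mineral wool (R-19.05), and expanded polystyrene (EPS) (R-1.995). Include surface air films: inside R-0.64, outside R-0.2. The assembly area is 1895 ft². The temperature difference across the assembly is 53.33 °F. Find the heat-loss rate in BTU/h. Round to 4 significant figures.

0.8549 × 0.8297 = 0.70931
R_total = 0.64 + 0.70931 + 19.05 + 1.995 + 0.2 = 22.594 ft²·°F·h/BTU
Q = A·ΔT/R = 1895 × 53.33 / 22.594 = 4472.8 BTU/h

4473 BTU/h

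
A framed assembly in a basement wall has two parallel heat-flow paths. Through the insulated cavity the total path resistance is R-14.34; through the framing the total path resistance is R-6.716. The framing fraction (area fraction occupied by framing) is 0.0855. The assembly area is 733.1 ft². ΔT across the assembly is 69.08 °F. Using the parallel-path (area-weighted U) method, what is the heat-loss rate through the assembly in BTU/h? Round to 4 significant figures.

U_eff = 0.9145/14.34 + 0.0855/6.716 = 0.063773 + 0.012731 = 0.076503
R_eff = 1/U_eff = 13.071 ft²·°F·h/BTU
Q = 733.1 × 69.08 / 13.071 = 3874.3 BTU/h

3874 BTU/h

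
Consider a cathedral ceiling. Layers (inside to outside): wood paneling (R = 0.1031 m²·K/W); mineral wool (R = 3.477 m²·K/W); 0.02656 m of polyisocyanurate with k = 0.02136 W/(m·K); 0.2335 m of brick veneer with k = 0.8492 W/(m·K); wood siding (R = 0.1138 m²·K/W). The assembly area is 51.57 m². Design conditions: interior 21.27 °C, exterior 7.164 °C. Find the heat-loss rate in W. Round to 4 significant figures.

139.6 W

0.02656/0.02136 = 1.2434
0.2335/0.8492 = 0.27496
R_total = 0.1031 + 3.477 + 1.2434 + 0.27496 + 0.1138 = 5.2123 m²·K/W
Q = A·ΔT/R = 51.57 × (21.27 − 7.164) / 5.2123 = 139.56 W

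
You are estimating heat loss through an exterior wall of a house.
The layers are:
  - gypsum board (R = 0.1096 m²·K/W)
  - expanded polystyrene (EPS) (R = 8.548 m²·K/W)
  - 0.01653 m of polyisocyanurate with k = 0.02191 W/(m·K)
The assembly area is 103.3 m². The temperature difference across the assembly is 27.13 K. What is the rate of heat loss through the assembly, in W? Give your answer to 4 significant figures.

0.01653/0.02191 = 0.75445
R_total = 0.1096 + 8.548 + 0.75445 = 9.4121 m²·K/W
Q = A·ΔT/R = 103.3 × 27.13 / 9.4121 = 297.76 W

297.8 W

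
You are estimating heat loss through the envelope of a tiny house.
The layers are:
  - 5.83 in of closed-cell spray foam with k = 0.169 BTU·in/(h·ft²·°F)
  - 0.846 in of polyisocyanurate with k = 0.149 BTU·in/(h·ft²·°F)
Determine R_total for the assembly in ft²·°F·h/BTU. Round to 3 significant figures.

40.2 ft²·°F·h/BTU

5.83/0.169 = 34.5
0.846/0.149 = 5.678
R_total = 34.5 + 5.678 = 40.17 ft²·°F·h/BTU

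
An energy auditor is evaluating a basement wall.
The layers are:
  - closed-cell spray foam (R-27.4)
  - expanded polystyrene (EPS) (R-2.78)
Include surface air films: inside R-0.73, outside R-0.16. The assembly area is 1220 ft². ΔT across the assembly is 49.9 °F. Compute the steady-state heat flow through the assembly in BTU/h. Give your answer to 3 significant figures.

R_total = 0.73 + 27.4 + 2.78 + 0.16 = 31.07 ft²·°F·h/BTU
Q = A·ΔT/R = 1220 × 49.9 / 31.07 = 1959 BTU/h

1960 BTU/h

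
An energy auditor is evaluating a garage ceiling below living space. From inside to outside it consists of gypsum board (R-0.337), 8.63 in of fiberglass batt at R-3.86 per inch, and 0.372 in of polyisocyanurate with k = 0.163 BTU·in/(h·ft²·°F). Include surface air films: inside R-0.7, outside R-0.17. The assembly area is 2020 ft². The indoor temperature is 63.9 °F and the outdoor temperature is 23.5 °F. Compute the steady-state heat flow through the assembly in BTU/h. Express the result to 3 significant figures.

2220 BTU/h

8.63 × 3.86 = 33.31
0.372/0.163 = 2.282
R_total = 0.7 + 0.337 + 33.31 + 2.282 + 0.17 = 36.8 ft²·°F·h/BTU
Q = A·ΔT/R = 2020 × (63.9 − 23.5) / 36.8 = 2218 BTU/h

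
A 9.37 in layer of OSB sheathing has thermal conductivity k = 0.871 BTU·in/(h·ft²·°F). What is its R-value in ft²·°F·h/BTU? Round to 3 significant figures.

R = L/k = 9.37/0.871 = 10.76 ft²·°F·h/BTU

10.8 ft²·°F·h/BTU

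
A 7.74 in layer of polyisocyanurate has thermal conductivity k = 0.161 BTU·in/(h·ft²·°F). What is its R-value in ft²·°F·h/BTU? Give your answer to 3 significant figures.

48.1 ft²·°F·h/BTU

R = L/k = 7.74/0.161 = 48.07 ft²·°F·h/BTU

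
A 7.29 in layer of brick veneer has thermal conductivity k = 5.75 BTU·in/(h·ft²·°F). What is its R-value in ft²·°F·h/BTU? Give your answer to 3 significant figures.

R = L/k = 7.29/5.75 = 1.268 ft²·°F·h/BTU

1.27 ft²·°F·h/BTU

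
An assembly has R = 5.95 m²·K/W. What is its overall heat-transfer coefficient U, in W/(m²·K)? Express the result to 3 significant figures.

0.168 W/(m²·K)

U = 1/R = 1/5.95 = 0.1681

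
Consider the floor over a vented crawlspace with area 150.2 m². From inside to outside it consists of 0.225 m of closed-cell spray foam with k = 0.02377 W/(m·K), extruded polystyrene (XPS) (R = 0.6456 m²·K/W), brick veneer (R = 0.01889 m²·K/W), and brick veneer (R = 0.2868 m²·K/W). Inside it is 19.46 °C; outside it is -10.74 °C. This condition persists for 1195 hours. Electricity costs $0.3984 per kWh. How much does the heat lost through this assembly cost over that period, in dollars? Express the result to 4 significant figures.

207.3 dollars

0.225/0.02377 = 9.4657
R_total = 9.4657 + 0.6456 + 0.01889 + 0.2868 = 10.417 m²·K/W
Q = 150.2 × (19.46 − (-10.74)) / 10.417 = 435.45 W
E = 435.45 W × 1195 h / 1000 = 520.36 kWh
Cost = 520.36 × 0.3984 = $207.31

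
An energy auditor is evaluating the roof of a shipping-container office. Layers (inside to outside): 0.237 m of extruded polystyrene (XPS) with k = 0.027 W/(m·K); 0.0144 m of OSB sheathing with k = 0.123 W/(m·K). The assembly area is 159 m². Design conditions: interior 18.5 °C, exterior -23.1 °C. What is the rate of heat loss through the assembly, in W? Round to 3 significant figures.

744 W

0.237/0.027 = 8.778
0.0144/0.123 = 0.1171
R_total = 8.778 + 0.1171 = 8.895 m²·K/W
Q = A·ΔT/R = 159 × (18.5 − (-23.1)) / 8.895 = 743.6 W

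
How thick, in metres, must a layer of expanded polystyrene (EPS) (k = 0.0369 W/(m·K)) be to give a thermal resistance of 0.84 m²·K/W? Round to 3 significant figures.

L = R·k = 0.84 × 0.0369 = 0.031 m

0.0310 m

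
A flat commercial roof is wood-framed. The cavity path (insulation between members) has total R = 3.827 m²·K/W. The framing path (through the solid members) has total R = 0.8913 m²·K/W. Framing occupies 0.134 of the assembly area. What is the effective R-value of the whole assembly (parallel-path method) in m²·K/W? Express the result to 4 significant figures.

2.655 m²·K/W

U_eff = 0.866/3.827 + 0.134/0.8913 = 0.22629 + 0.15034 = 0.37663
R_eff = 1/U_eff = 2.6551 m²·K/W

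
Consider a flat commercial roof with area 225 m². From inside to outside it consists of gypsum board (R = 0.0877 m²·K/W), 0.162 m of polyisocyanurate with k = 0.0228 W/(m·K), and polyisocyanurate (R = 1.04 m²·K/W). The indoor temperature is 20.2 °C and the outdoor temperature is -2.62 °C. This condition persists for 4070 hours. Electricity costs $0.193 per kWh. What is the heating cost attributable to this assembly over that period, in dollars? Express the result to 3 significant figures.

490 dollars

0.162/0.0228 = 7.105
R_total = 0.0877 + 7.105 + 1.04 = 8.233 m²·K/W
Q = 225 × (20.2 − (-2.62)) / 8.233 = 623.7 W
E = 623.7 W × 4070 h / 1000 = 2538 kWh
Cost = 2538 × 0.193 = $489.9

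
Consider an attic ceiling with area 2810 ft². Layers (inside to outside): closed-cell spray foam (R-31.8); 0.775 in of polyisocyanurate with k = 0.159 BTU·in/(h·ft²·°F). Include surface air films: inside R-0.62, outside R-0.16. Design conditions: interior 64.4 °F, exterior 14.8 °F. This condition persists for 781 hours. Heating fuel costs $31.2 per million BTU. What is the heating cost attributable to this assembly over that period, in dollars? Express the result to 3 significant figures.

0.775/0.159 = 4.874
R_total = 0.62 + 31.8 + 4.874 + 0.16 = 37.45 ft²·°F·h/BTU
Q = 2810 × (64.4 − 14.8) / 37.45 = 3721 BTU/h
E = 3721 × 781 = 2906000 BTU
Cost = 2906000/10⁶ × 31.2 = $90.68

90.7 dollars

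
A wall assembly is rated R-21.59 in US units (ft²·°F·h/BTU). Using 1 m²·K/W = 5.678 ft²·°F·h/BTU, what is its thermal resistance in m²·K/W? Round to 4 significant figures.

3.802 m²·K/W

R_SI = 21.59/5.678 = 3.8024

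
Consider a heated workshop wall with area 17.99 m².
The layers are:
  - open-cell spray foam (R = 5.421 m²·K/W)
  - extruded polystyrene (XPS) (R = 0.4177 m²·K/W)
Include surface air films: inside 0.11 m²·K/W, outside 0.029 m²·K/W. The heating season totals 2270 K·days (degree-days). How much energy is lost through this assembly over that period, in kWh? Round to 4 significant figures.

R_total = 0.11 + 5.421 + 0.4177 + 0.029 = 5.9777 m²·K/W
E = A × HDD × 24 / R / 1000 = 17.99 × 2270 × 24 / 5.9777 / 1000 = 163.96 kWh

164.0 kWh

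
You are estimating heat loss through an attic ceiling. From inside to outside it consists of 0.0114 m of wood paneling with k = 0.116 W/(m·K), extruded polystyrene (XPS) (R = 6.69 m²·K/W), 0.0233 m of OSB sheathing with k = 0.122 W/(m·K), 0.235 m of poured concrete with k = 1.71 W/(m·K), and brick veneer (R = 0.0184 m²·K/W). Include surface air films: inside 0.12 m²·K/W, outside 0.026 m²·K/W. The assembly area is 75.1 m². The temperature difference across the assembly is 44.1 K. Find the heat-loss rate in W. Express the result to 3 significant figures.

0.0114/0.116 = 0.09828
0.0233/0.122 = 0.191
0.235/1.71 = 0.1374
R_total = 0.12 + 0.09828 + 6.69 + 0.191 + 0.1374 + 0.0184 + 0.026 = 7.281 m²·K/W
Q = A·ΔT/R = 75.1 × 44.1 / 7.281 = 454.9 W

455 W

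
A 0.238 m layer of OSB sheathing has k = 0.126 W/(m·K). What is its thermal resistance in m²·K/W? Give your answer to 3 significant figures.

R = L/k = 0.238/0.126 = 1.889 m²·K/W

1.89 m²·K/W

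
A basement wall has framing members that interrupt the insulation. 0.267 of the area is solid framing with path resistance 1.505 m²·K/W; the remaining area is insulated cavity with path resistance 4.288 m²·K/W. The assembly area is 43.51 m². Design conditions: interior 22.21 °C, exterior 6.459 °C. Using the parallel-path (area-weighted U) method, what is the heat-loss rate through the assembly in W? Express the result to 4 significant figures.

U_eff = 0.733/4.288 + 0.267/1.505 = 0.17094 + 0.17741 = 0.34835
R_eff = 1/U_eff = 2.8707 m²·K/W
Q = 43.51 × (22.21 − 6.459) / 2.8707 = 238.73 W

238.7 W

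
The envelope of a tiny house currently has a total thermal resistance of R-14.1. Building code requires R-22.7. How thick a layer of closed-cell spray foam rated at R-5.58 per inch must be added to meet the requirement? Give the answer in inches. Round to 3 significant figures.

ΔR = 22.7 − 14.1 = 8.6 ft²·°F·h/BTU
L = ΔR / (R/in) = 8.6/5.58 = 1.541 in

1.54 in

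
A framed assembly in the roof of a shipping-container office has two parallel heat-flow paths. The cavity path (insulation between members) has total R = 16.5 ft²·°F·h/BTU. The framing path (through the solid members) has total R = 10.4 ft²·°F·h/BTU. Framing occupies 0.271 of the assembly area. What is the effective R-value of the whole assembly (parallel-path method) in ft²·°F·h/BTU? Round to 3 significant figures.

14.2 ft²·°F·h/BTU

U_eff = 0.729/16.5 + 0.271/10.4 = 0.04418 + 0.02606 = 0.07024
R_eff = 1/U_eff = 14.24 ft²·°F·h/BTU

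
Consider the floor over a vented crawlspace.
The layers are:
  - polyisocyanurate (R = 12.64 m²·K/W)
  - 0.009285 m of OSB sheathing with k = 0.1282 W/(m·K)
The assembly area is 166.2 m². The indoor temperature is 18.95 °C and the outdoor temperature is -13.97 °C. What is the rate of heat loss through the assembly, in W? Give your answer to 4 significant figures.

430.4 W

0.009285/0.1282 = 0.072426
R_total = 12.64 + 0.072426 = 12.712 m²·K/W
Q = A·ΔT/R = 166.2 × (18.95 − (-13.97)) / 12.712 = 430.39 W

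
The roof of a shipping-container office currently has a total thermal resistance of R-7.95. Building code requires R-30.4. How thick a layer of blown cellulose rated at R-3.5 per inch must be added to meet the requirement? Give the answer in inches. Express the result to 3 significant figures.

ΔR = 30.4 − 7.95 = 22.45 ft²·°F·h/BTU
L = ΔR / (R/in) = 22.45/3.5 = 6.414 in

6.41 in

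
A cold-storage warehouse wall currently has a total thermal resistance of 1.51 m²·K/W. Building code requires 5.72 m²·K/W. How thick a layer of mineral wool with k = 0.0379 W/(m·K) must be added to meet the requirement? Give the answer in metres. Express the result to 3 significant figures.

ΔR = 5.72 − 1.51 = 4.21 m²·K/W
L = ΔR × k = 4.21 × 0.0379 = 0.1596 m

0.160 m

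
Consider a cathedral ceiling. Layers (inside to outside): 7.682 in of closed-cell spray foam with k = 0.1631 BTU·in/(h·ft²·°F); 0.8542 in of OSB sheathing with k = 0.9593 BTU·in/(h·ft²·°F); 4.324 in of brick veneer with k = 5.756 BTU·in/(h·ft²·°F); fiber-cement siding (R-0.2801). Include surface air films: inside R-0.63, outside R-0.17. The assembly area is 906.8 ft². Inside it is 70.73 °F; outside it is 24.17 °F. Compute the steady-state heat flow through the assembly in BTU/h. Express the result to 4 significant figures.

847.4 BTU/h

7.682/0.1631 = 47.1
0.8542/0.9593 = 0.89044
4.324/5.756 = 0.75122
R_total = 0.63 + 47.1 + 0.89044 + 0.75122 + 0.2801 + 0.17 = 49.822 ft²·°F·h/BTU
Q = A·ΔT/R = 906.8 × (70.73 − 24.17) / 49.822 = 847.43 BTU/h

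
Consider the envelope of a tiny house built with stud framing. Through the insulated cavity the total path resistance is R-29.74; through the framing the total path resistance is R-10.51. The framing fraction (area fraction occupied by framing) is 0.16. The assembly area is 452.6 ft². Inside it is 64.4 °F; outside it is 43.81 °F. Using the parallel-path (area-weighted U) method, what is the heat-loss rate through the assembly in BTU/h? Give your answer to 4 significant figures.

405.1 BTU/h

U_eff = 0.84/29.74 + 0.16/10.51 = 0.028245 + 0.015224 = 0.043468
R_eff = 1/U_eff = 23.005 ft²·°F·h/BTU
Q = 452.6 × (64.4 − 43.81) / 23.005 = 405.08 BTU/h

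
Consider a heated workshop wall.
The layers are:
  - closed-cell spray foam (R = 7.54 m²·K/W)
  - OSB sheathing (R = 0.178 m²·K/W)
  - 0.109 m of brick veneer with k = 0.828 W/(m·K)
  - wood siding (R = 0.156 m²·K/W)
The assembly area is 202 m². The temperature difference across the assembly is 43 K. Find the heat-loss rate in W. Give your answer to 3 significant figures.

1080 W

0.109/0.828 = 0.1316
R_total = 7.54 + 0.178 + 0.1316 + 0.156 = 8.006 m²·K/W
Q = A·ΔT/R = 202 × 43 / 8.006 = 1085 W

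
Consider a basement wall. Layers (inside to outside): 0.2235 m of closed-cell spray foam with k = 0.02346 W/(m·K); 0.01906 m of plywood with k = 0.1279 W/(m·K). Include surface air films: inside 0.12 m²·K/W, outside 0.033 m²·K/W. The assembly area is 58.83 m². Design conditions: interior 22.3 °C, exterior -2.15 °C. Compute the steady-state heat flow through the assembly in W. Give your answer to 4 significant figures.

146.3 W

0.2235/0.02346 = 9.5269
0.01906/0.1279 = 0.14902
R_total = 0.12 + 9.5269 + 0.14902 + 0.033 = 9.8289 m²·K/W
Q = A·ΔT/R = 58.83 × (22.3 − (-2.15)) / 9.8289 = 146.34 W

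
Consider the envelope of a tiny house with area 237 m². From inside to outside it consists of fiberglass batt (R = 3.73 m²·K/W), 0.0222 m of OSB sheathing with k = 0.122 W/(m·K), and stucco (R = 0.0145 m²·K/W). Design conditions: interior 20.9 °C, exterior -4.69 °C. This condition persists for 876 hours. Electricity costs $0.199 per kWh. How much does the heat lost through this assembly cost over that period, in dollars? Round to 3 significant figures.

0.0222/0.122 = 0.182
R_total = 3.73 + 0.182 + 0.0145 = 3.926 m²·K/W
Q = 237 × (20.9 − (-4.69)) / 3.926 = 1545 W
E = 1545 W × 876 h / 1000 = 1353 kWh
Cost = 1353 × 0.199 = $269.3

269 dollars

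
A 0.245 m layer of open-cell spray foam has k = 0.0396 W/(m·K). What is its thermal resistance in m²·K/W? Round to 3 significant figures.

6.19 m²·K/W

R = L/k = 0.245/0.0396 = 6.187 m²·K/W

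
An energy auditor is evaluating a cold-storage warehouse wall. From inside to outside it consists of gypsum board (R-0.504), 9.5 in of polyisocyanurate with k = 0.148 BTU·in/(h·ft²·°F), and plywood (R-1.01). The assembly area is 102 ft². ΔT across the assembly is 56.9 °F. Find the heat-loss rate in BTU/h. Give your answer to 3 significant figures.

88.3 BTU/h

9.5/0.148 = 64.19
R_total = 0.504 + 64.19 + 1.01 = 65.7 ft²·°F·h/BTU
Q = A·ΔT/R = 102 × 56.9 / 65.7 = 88.33 BTU/h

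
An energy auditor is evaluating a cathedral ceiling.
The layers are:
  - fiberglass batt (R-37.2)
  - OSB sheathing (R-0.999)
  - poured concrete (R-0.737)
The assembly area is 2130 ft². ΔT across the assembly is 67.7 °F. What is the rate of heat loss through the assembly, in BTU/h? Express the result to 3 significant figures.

3700 BTU/h

R_total = 37.2 + 0.999 + 0.737 = 38.94 ft²·°F·h/BTU
Q = A·ΔT/R = 2130 × 67.7 / 38.94 = 3704 BTU/h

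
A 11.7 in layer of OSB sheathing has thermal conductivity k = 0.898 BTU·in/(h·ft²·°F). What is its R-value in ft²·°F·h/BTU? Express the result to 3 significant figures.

R = L/k = 11.7/0.898 = 13.03 ft²·°F·h/BTU

13.0 ft²·°F·h/BTU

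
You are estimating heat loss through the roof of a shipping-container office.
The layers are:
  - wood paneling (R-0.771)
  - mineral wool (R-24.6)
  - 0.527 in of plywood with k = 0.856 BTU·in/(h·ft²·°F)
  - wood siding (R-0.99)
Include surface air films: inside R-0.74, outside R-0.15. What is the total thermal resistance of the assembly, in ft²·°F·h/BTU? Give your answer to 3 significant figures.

27.9 ft²·°F·h/BTU

0.527/0.856 = 0.6157
R_total = 0.74 + 0.771 + 24.6 + 0.6157 + 0.99 + 0.15 = 27.87 ft²·°F·h/BTU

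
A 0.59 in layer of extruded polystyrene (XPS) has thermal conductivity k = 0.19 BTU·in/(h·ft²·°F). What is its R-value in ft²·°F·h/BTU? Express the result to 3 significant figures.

3.11 ft²·°F·h/BTU

R = L/k = 0.59/0.19 = 3.105 ft²·°F·h/BTU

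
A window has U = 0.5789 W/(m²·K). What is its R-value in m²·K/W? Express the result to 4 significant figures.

R = 1/U = 1/0.5789 = 1.7274

1.727 m²·K/W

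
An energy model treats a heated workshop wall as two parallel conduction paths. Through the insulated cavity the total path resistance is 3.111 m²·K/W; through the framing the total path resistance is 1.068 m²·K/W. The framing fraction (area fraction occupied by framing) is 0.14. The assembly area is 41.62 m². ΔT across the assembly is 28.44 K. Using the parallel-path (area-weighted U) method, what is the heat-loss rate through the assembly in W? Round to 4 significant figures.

482.4 W

U_eff = 0.86/3.111 + 0.14/1.068 = 0.27644 + 0.13109 = 0.40752
R_eff = 1/U_eff = 2.4538 m²·K/W
Q = 41.62 × 28.44 / 2.4538 = 482.38 W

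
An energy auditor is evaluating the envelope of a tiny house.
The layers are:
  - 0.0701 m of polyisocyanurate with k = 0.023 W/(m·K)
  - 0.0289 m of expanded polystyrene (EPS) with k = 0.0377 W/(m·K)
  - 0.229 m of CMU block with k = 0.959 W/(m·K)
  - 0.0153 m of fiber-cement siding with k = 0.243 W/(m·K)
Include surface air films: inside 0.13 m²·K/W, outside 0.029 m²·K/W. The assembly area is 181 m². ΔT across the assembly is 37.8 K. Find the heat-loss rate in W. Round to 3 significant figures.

1600 W

0.0701/0.023 = 3.048
0.0289/0.0377 = 0.7666
0.229/0.959 = 0.2388
0.0153/0.243 = 0.06296
R_total = 0.13 + 3.048 + 0.7666 + 0.2388 + 0.06296 + 0.029 = 4.275 m²·K/W
Q = A·ΔT/R = 181 × 37.8 / 4.275 = 1600 W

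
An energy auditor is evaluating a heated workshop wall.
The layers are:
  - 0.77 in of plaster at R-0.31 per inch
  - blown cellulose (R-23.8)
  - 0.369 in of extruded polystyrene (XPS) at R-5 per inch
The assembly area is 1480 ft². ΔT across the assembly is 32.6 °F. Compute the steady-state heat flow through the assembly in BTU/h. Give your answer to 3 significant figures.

1860 BTU/h

0.77 × 0.31 = 0.2387
0.369 × 5 = 1.845
R_total = 0.2387 + 23.8 + 1.845 = 25.88 ft²·°F·h/BTU
Q = A·ΔT/R = 1480 × 32.6 / 25.88 = 1864 BTU/h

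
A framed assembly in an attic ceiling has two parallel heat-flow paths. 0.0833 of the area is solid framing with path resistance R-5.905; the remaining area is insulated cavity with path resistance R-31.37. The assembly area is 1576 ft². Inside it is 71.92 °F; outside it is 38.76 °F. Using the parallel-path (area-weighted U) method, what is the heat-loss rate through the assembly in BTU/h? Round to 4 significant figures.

U_eff = 0.9167/31.37 + 0.0833/5.905 = 0.029222 + 0.014107 = 0.043329
R_eff = 1/U_eff = 23.079 ft²·°F·h/BTU
Q = 1576 × (71.92 − 38.76) / 23.079 = 2264.4 BTU/h

2264 BTU/h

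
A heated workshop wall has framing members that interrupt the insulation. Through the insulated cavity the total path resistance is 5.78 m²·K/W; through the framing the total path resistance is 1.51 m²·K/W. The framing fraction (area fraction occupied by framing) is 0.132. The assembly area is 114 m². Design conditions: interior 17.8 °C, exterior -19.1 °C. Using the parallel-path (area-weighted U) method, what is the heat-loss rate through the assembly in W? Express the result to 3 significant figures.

999 W

U_eff = 0.868/5.78 + 0.132/1.51 = 0.1502 + 0.08742 = 0.2376
R_eff = 1/U_eff = 4.209 m²·K/W
Q = 114 × (17.8 − (-19.1)) / 4.209 = 999.4 W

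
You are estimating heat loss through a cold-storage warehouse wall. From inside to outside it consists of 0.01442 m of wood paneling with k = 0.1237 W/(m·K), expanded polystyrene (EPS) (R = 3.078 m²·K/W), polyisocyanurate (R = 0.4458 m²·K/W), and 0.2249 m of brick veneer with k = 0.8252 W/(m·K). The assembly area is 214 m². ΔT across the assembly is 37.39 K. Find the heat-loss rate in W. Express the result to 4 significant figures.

2045 W

0.01442/0.1237 = 0.11657
0.2249/0.8252 = 0.27254
R_total = 0.11657 + 3.078 + 0.4458 + 0.27254 = 3.9129 m²·K/W
Q = A·ΔT/R = 214 × 37.39 / 3.9129 = 2044.9 W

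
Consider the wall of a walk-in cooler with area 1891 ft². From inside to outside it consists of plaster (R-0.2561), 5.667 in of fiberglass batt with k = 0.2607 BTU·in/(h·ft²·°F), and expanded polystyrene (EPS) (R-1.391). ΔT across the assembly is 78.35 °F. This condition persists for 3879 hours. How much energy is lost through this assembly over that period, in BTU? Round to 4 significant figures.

24580000 BTU

5.667/0.2607 = 21.738
R_total = 0.2561 + 21.738 + 1.391 = 23.385 ft²·°F·h/BTU
Q = 1891 × 78.35 / 23.385 = 6335.8 BTU/h
E = 6335.8 × 3879 = 24576000 BTU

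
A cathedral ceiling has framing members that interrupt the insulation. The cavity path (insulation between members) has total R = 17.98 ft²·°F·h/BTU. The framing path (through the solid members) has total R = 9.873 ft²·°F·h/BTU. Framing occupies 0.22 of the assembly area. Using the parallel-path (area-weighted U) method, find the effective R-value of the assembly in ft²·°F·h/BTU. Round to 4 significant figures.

15.23 ft²·°F·h/BTU

U_eff = 0.78/17.98 + 0.22/9.873 = 0.043382 + 0.022283 = 0.065665
R_eff = 1/U_eff = 15.229 ft²·°F·h/BTU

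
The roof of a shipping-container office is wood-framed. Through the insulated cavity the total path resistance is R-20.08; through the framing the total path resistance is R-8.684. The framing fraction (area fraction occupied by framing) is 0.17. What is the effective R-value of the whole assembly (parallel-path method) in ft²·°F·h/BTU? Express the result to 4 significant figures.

16.42 ft²·°F·h/BTU

U_eff = 0.83/20.08 + 0.17/8.684 = 0.041335 + 0.019576 = 0.060911
R_eff = 1/U_eff = 16.417 ft²·°F·h/BTU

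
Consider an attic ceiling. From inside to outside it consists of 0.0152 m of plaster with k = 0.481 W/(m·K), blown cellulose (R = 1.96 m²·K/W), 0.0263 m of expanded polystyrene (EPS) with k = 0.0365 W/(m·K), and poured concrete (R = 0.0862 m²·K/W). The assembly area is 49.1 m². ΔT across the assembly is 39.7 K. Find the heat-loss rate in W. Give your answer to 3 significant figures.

697 W

0.0152/0.481 = 0.0316
0.0263/0.0365 = 0.7205
R_total = 0.0316 + 1.96 + 0.7205 + 0.0862 = 2.798 m²·K/W
Q = A·ΔT/R = 49.1 × 39.7 / 2.798 = 696.6 W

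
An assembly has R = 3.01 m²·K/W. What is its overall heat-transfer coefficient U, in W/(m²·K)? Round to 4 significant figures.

U = 1/R = 1/3.01 = 0.33223

0.3322 W/(m²·K)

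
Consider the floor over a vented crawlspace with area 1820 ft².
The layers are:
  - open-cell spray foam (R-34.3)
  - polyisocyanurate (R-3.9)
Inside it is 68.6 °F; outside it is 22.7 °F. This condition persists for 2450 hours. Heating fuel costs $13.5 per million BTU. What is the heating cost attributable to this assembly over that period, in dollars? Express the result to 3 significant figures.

R_total = 34.3 + 3.9 = 38.2 ft²·°F·h/BTU
Q = 1820 × (68.6 − 22.7) / 38.2 = 2187 BTU/h
E = 2187 × 2450 = 5358000 BTU
Cost = 5358000/10⁶ × 13.5 = $72.33

72.3 dollars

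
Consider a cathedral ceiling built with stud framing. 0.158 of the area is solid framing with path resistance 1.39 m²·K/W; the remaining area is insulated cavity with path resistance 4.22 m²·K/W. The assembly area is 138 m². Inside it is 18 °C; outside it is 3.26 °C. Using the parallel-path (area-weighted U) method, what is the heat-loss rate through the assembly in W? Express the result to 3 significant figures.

637 W

U_eff = 0.842/4.22 + 0.158/1.39 = 0.1995 + 0.1137 = 0.3132
R_eff = 1/U_eff = 3.193 m²·K/W
Q = 138 × (18 − 3.26) / 3.193 = 637.1 W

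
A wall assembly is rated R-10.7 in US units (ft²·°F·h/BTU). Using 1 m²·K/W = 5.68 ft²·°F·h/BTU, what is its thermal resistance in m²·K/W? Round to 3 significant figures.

1.88 m²·K/W

R_SI = 10.7/5.68 = 1.884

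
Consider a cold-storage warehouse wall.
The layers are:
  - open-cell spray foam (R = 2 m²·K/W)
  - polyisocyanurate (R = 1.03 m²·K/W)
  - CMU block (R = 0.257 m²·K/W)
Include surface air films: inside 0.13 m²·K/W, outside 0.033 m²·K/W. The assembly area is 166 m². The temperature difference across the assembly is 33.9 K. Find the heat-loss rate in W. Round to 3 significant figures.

1630 W

R_total = 0.13 + 2 + 1.03 + 0.257 + 0.033 = 3.45 m²·K/W
Q = A·ΔT/R = 166 × 33.9 / 3.45 = 1631 W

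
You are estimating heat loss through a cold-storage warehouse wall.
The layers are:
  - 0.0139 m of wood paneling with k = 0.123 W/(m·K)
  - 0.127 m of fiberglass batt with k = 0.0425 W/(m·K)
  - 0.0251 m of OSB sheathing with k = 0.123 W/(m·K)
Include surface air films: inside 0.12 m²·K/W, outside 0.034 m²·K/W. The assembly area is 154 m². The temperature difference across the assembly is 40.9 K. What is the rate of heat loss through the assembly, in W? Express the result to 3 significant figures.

0.0139/0.123 = 0.113
0.127/0.0425 = 2.988
0.0251/0.123 = 0.2041
R_total = 0.12 + 0.113 + 2.988 + 0.2041 + 0.034 = 3.459 m²·K/W
Q = A·ΔT/R = 154 × 40.9 / 3.459 = 1821 W

1820 W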